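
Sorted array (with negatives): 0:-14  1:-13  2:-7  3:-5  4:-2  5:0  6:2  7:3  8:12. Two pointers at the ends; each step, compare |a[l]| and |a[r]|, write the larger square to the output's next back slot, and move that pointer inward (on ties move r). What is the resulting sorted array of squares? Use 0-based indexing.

[0, 4, 4, 9, 25, 49, 144, 169, 196]

[0,8] |-14|>|12| out[8]=196 → l++
[1,8] |-13|>|12| out[7]=169 → l++
[2,8] |-7|<=|12| out[6]=144 → r--
[2,7] |-7|>|3| out[5]=49 → l++
[3,7] |-5|>|3| out[4]=25 → l++
[4,7] |-2|<=|3| out[3]=9 → r--
[4,6] |-2|<=|2| out[2]=4 → r--
[4,5] |-2|>|0| out[1]=4 → l++
[5,5] |0|<=|0| out[0]=0 → r--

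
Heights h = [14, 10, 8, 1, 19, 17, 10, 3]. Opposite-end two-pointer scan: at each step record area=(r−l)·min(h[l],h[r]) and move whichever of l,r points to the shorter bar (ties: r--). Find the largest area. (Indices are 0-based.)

[0,7] min(14,3)*7=21 best=21 * → r--
[0,6] min(14,10)*6=60 best=60 * → r--
[0,5] min(14,17)*5=70 best=70 * → l++
[1,5] min(10,17)*4=40 best=70 → l++
[2,5] min(8,17)*3=24 best=70 → l++
[3,5] min(1,17)*2=2 best=70 → l++
[4,5] min(19,17)*1=17 best=70 → r--

max area = 70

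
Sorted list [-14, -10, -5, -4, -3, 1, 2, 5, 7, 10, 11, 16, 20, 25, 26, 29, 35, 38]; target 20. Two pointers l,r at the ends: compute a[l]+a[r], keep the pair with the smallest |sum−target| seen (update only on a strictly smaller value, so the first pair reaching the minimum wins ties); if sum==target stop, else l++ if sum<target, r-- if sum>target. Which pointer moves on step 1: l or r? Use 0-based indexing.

[0,17] -14+38=24 d=4 * → r--

r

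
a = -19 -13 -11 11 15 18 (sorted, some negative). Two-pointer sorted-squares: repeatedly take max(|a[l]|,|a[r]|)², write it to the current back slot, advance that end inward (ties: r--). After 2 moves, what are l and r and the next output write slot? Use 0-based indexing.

l=0 r=5: |-19|>|18| out[5]=361, l++
l=1 r=5: |-13|<=|18| out[4]=324, r--

l=1, r=4, next write slot=3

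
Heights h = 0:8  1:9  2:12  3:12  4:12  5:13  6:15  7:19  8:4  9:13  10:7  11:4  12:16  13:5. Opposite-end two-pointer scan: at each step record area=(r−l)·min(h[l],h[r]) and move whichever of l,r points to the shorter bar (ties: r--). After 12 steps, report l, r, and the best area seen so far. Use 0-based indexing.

[0,13] min(8,5)*13=65 best=65 * → r--
[0,12] min(8,16)*12=96 best=96 * → l++
[1,12] min(9,16)*11=99 best=99 * → l++
[2,12] min(12,16)*10=120 best=120 * → l++
[3,12] min(12,16)*9=108 best=120 → l++
[4,12] min(12,16)*8=96 best=120 → l++
[5,12] min(13,16)*7=91 best=120 → l++
[6,12] min(15,16)*6=90 best=120 → l++
[7,12] min(19,16)*5=80 best=120 → r--
[7,11] min(19,4)*4=16 best=120 → r--
[7,10] min(19,7)*3=21 best=120 → r--
[7,9] min(19,13)*2=26 best=120 → r--

l=7, r=8, best area=120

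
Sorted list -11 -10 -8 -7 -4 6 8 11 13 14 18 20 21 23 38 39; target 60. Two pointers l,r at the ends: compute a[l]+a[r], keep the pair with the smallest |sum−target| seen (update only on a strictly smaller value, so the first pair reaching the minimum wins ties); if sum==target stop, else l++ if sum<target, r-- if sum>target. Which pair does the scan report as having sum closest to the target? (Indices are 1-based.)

l=1 r=16: -11+39=28 d=32 *, l++
l=2 r=16: -10+39=29 d=31 *, l++
l=3 r=16: -8+39=31 d=29 *, l++
l=4 r=16: -7+39=32 d=28 *, l++
l=5 r=16: -4+39=35 d=25 *, l++
l=6 r=16: 6+39=45 d=15 *, l++
l=7 r=16: 8+39=47 d=13 *, l++
l=8 r=16: 11+39=50 d=10 *, l++
l=9 r=16: 13+39=52 d=8 *, l++
l=10 r=16: 14+39=53 d=7 *, l++
l=11 r=16: 18+39=57 d=3 *, l++
l=12 r=16: 20+39=59 d=1 *, l++
l=13 r=16: 21+39=60 d=0 *, stop

pair (21, 39) with sum 60 (|Δ|=0)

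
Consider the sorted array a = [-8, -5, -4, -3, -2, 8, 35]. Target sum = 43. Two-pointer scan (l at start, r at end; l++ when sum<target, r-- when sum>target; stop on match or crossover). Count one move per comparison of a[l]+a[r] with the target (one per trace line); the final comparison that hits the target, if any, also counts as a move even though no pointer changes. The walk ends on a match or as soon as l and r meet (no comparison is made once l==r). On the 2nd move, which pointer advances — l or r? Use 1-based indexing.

[1,7] -8+35=27 <43 → l++
[2,7] -5+35=30 <43 → l++

l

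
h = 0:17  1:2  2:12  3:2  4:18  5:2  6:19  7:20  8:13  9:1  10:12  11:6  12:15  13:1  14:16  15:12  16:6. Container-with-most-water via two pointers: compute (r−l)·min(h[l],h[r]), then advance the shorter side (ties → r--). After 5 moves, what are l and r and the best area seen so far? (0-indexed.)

[0,16] min(17,6)*16=96 best=96 * → r--
[0,15] min(17,12)*15=180 best=180 * → r--
[0,14] min(17,16)*14=224 best=224 * → r--
[0,13] min(17,1)*13=13 best=224 → r--
[0,12] min(17,15)*12=180 best=224 → r--

l=0, r=11, best area=224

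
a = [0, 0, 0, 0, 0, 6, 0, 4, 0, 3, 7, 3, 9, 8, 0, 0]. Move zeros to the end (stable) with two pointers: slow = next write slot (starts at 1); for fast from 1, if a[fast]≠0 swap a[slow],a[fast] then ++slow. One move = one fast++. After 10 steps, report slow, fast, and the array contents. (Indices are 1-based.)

(s=1,f=1) a[fast]=0 → fast++
(s=1,f=2) a[fast]=0 → fast++
(s=1,f=3) a[fast]=0 → fast++
(s=1,f=4) a[fast]=0 → fast++
(s=1,f=5) a[fast]=0 → fast++
(s=1,f=6) a[fast]=6≠0 swap→a[1]=6 → slow++,fast++
(s=2,f=7) a[fast]=0 → fast++
(s=2,f=8) a[fast]=4≠0 swap→a[2]=4 → slow++,fast++
(s=3,f=9) a[fast]=0 → fast++
(s=3,f=10) a[fast]=3≠0 swap→a[3]=3 → slow++,fast++

slow=4, fast=11, a=[6, 4, 3, 0, 0, 0, 0, 0, 0, 0, 7, 3, 9, 8, 0, 0]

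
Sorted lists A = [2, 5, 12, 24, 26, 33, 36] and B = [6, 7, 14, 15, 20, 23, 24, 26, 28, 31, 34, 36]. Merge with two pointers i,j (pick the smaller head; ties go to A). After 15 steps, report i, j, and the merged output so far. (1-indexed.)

[i=1,j=1] A[i]=2<=B[j]=6 take 2 → i++
[i=2,j=1] A[i]=5<=B[j]=6 take 5 → i++
[i=3,j=1] A[i]=12>B[j]=6 take 6 → j++
[i=3,j=2] A[i]=12>B[j]=7 take 7 → j++
[i=3,j=3] A[i]=12<=B[j]=14 take 12 → i++
[i=4,j=3] A[i]=24>B[j]=14 take 14 → j++
[i=4,j=4] A[i]=24>B[j]=15 take 15 → j++
[i=4,j=5] A[i]=24>B[j]=20 take 20 → j++
[i=4,j=6] A[i]=24>B[j]=23 take 23 → j++
[i=4,j=7] A[i]=24<=B[j]=24 take 24 → i++
[i=5,j=7] A[i]=26>B[j]=24 take 24 → j++
[i=5,j=8] A[i]=26<=B[j]=26 take 26 → i++
[i=6,j=8] A[i]=33>B[j]=26 take 26 → j++
[i=6,j=9] A[i]=33>B[j]=28 take 28 → j++
[i=6,j=10] A[i]=33>B[j]=31 take 31 → j++

i=6, j=11, merged so far=[2, 5, 6, 7, 12, 14, 15, 20, 23, 24, 24, 26, 26, 28, 31]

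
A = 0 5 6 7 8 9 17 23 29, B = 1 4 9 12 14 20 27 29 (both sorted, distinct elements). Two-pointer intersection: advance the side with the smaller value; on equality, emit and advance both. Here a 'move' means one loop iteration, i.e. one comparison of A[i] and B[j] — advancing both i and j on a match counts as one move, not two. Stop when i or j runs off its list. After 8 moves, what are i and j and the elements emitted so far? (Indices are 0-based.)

[i=0,j=0] 0<1 → i++
[i=1,j=0] 5>1 → j++
[i=1,j=1] 5>4 → j++
[i=1,j=2] 5<9 → i++
[i=2,j=2] 6<9 → i++
[i=3,j=2] 7<9 → i++
[i=4,j=2] 8<9 → i++
[i=5,j=2] 9==9 emit → i++,j++

i=6, j=3, emitted=[9]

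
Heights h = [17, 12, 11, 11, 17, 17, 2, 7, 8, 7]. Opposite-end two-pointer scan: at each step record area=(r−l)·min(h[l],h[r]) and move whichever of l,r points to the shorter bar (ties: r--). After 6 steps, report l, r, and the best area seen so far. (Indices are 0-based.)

[0,9] min(17,7)*9=63 best=63 * → r--
[0,8] min(17,8)*8=64 best=64 * → r--
[0,7] min(17,7)*7=49 best=64 → r--
[0,6] min(17,2)*6=12 best=64 → r--
[0,5] min(17,17)*5=85 best=85 * → r--
[0,4] min(17,17)*4=68 best=85 → r--

l=0, r=3, best area=85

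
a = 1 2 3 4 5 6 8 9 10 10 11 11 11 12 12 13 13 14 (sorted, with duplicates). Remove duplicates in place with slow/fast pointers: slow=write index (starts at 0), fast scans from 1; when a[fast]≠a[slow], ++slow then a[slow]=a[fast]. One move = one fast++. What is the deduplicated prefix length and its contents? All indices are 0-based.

length 13; prefix = [1, 2, 3, 4, 5, 6, 8, 9, 10, 11, 12, 13, 14]

(s=0,f=1) a[fast]=2≠a[slow]=1 write a[1]=2 → slow++,fast++
(s=1,f=2) a[fast]=3≠a[slow]=2 write a[2]=3 → slow++,fast++
(s=2,f=3) a[fast]=4≠a[slow]=3 write a[3]=4 → slow++,fast++
(s=3,f=4) a[fast]=5≠a[slow]=4 write a[4]=5 → slow++,fast++
(s=4,f=5) a[fast]=6≠a[slow]=5 write a[5]=6 → slow++,fast++
(s=5,f=6) a[fast]=8≠a[slow]=6 write a[6]=8 → slow++,fast++
(s=6,f=7) a[fast]=9≠a[slow]=8 write a[7]=9 → slow++,fast++
(s=7,f=8) a[fast]=10≠a[slow]=9 write a[8]=10 → slow++,fast++
(s=8,f=9) a[fast]=10=a[slow] dup → fast++
(s=8,f=10) a[fast]=11≠a[slow]=10 write a[9]=11 → slow++,fast++
(s=9,f=11) a[fast]=11=a[slow] dup → fast++
(s=9,f=12) a[fast]=11=a[slow] dup → fast++
(s=9,f=13) a[fast]=12≠a[slow]=11 write a[10]=12 → slow++,fast++
(s=10,f=14) a[fast]=12=a[slow] dup → fast++
(s=10,f=15) a[fast]=13≠a[slow]=12 write a[11]=13 → slow++,fast++
(s=11,f=16) a[fast]=13=a[slow] dup → fast++
(s=11,f=17) a[fast]=14≠a[slow]=13 write a[12]=14 → slow++,fast++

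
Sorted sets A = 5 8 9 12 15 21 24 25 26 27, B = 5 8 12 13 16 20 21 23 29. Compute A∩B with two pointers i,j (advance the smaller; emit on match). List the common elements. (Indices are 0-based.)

intersection = [5, 8, 12, 21]

i=0 j=0: 5==5 emit, i++,j++
i=1 j=1: 8==8 emit, i++,j++
i=2 j=2: 9<12, i++
i=3 j=2: 12==12 emit, i++,j++
i=4 j=3: 15>13, j++
i=4 j=4: 15<16, i++
i=5 j=4: 21>16, j++
i=5 j=5: 21>20, j++
i=5 j=6: 21==21 emit, i++,j++
i=6 j=7: 24>23, j++
i=6 j=8: 24<29, i++
i=7 j=8: 25<29, i++
i=8 j=8: 26<29, i++
i=9 j=8: 27<29, i++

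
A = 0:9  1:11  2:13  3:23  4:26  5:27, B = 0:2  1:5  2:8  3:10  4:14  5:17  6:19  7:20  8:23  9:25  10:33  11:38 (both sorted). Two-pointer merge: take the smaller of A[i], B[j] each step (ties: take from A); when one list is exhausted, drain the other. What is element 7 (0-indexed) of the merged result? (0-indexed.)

merged[7] = 14

[i=0,j=0] A[i]=9>B[j]=2 take 2 → j++
[i=0,j=1] A[i]=9>B[j]=5 take 5 → j++
[i=0,j=2] A[i]=9>B[j]=8 take 8 → j++
[i=0,j=3] A[i]=9<=B[j]=10 take 9 → i++
[i=1,j=3] A[i]=11>B[j]=10 take 10 → j++
[i=1,j=4] A[i]=11<=B[j]=14 take 11 → i++
[i=2,j=4] A[i]=13<=B[j]=14 take 13 → i++
[i=3,j=4] A[i]=23>B[j]=14 take 14 → j++
[i=3,j=5] A[i]=23>B[j]=17 take 17 → j++
[i=3,j=6] A[i]=23>B[j]=19 take 19 → j++
[i=3,j=7] A[i]=23>B[j]=20 take 20 → j++
[i=3,j=8] A[i]=23<=B[j]=23 take 23 → i++
[i=4,j=8] A[i]=26>B[j]=23 take 23 → j++
[i=4,j=9] A[i]=26>B[j]=25 take 25 → j++
[i=4,j=10] A[i]=26<=B[j]=33 take 26 → i++
[i=5,j=10] A[i]=27<=B[j]=33 take 27 → i++
[i=6,j=10] A done, take B[j]=33 → j++
[i=6,j=11] A done, take B[j]=38 → j++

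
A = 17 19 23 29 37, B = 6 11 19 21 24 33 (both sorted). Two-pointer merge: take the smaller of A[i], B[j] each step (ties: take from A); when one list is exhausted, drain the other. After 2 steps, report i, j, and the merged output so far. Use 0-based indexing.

i=0, j=2, merged so far=[6, 11]

i=0 j=0: A[i]=17>B[j]=6 take 6, j++
i=0 j=1: A[i]=17>B[j]=11 take 11, j++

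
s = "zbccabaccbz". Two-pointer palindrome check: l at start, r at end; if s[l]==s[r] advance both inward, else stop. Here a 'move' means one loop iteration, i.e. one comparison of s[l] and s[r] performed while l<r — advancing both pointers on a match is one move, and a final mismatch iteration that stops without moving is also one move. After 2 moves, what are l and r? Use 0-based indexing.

l=0 r=10: 'z'=='z', l++,r--
l=1 r=9: 'b'=='b', l++,r--

l=2, r=8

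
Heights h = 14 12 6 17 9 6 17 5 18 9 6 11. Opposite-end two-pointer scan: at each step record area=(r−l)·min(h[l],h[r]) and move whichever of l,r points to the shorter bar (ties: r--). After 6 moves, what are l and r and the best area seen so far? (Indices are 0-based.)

l=3, r=8, best area=121

[0,11] min(14,11)*11=121 best=121 * → r--
[0,10] min(14,6)*10=60 best=121 → r--
[0,9] min(14,9)*9=81 best=121 → r--
[0,8] min(14,18)*8=112 best=121 → l++
[1,8] min(12,18)*7=84 best=121 → l++
[2,8] min(6,18)*6=36 best=121 → l++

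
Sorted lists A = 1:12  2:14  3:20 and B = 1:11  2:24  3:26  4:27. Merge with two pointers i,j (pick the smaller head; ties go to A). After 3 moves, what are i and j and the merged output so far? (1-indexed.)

i=3, j=2, merged so far=[11, 12, 14]

[i=1,j=1] A[i]=12>B[j]=11 take 11 → j++
[i=1,j=2] A[i]=12<=B[j]=24 take 12 → i++
[i=2,j=2] A[i]=14<=B[j]=24 take 14 → i++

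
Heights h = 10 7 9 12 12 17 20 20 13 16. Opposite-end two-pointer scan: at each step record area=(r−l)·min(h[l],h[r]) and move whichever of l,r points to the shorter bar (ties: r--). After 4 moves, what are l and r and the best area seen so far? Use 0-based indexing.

l=0 r=9: min(10,16)*9=90 best=90 *, l++
l=1 r=9: min(7,16)*8=56 best=90, l++
l=2 r=9: min(9,16)*7=63 best=90, l++
l=3 r=9: min(12,16)*6=72 best=90, l++

l=4, r=9, best area=90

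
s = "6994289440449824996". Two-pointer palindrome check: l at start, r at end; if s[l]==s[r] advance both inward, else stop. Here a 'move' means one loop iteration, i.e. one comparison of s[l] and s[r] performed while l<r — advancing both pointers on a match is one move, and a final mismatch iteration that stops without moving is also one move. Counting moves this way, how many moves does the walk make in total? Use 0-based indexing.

9 moves

[0,18] '6'=='6' → l++,r--
[1,17] '9'=='9' → l++,r--
[2,16] '9'=='9' → l++,r--
[3,15] '4'=='4' → l++,r--
[4,14] '2'=='2' → l++,r--
[5,13] '8'=='8' → l++,r--
[6,12] '9'=='9' → l++,r--
[7,11] '4'=='4' → l++,r--
[8,10] '4'=='4' → l++,r--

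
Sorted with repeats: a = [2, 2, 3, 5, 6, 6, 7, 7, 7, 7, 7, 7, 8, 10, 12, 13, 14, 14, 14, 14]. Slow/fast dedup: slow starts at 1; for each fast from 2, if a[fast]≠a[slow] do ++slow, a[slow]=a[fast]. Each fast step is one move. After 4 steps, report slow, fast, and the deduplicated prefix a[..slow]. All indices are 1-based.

slow=4, fast=6, prefix=[2, 3, 5, 6]

slow=1 fast=2: a[fast]=2=a[slow] dup, fast++
slow=1 fast=3: a[fast]=3≠a[slow]=2 write a[2]=3, slow++,fast++
slow=2 fast=4: a[fast]=5≠a[slow]=3 write a[3]=5, slow++,fast++
slow=3 fast=5: a[fast]=6≠a[slow]=5 write a[4]=6, slow++,fast++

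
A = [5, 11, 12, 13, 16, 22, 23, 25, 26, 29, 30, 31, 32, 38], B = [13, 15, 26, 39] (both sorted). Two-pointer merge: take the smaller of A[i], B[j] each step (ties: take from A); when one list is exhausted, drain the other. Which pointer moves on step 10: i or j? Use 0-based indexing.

i=0 j=0: A[i]=5<=B[j]=13 take 5, i++
i=1 j=0: A[i]=11<=B[j]=13 take 11, i++
i=2 j=0: A[i]=12<=B[j]=13 take 12, i++
i=3 j=0: A[i]=13<=B[j]=13 take 13, i++
i=4 j=0: A[i]=16>B[j]=13 take 13, j++
i=4 j=1: A[i]=16>B[j]=15 take 15, j++
i=4 j=2: A[i]=16<=B[j]=26 take 16, i++
i=5 j=2: A[i]=22<=B[j]=26 take 22, i++
i=6 j=2: A[i]=23<=B[j]=26 take 23, i++
i=7 j=2: A[i]=25<=B[j]=26 take 25, i++

i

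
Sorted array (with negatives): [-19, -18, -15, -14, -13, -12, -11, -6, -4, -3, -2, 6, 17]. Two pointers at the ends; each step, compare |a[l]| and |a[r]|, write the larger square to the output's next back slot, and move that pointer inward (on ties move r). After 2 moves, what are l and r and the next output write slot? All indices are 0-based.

[0,12] |-19|>|17| out[12]=361 → l++
[1,12] |-18|>|17| out[11]=324 → l++

l=2, r=12, next write slot=10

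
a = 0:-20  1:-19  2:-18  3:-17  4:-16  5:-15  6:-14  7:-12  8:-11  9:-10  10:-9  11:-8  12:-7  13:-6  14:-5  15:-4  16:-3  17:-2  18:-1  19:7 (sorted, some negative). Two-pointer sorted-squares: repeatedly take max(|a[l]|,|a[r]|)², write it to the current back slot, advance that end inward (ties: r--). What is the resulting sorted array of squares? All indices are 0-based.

[1, 4, 9, 16, 25, 36, 49, 49, 64, 81, 100, 121, 144, 196, 225, 256, 289, 324, 361, 400]

l=0 r=19: |-20|>|7| out[19]=400, l++
l=1 r=19: |-19|>|7| out[18]=361, l++
l=2 r=19: |-18|>|7| out[17]=324, l++
l=3 r=19: |-17|>|7| out[16]=289, l++
l=4 r=19: |-16|>|7| out[15]=256, l++
l=5 r=19: |-15|>|7| out[14]=225, l++
l=6 r=19: |-14|>|7| out[13]=196, l++
l=7 r=19: |-12|>|7| out[12]=144, l++
l=8 r=19: |-11|>|7| out[11]=121, l++
l=9 r=19: |-10|>|7| out[10]=100, l++
l=10 r=19: |-9|>|7| out[9]=81, l++
l=11 r=19: |-8|>|7| out[8]=64, l++
l=12 r=19: |-7|<=|7| out[7]=49, r--
l=12 r=18: |-7|>|-1| out[6]=49, l++
l=13 r=18: |-6|>|-1| out[5]=36, l++
l=14 r=18: |-5|>|-1| out[4]=25, l++
l=15 r=18: |-4|>|-1| out[3]=16, l++
l=16 r=18: |-3|>|-1| out[2]=9, l++
l=17 r=18: |-2|>|-1| out[1]=4, l++
l=18 r=18: |-1|<=|-1| out[0]=1, r--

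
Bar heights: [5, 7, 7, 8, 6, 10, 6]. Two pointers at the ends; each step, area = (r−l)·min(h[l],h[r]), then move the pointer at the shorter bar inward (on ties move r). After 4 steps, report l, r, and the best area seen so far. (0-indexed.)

l=3, r=5, best area=30

l=0 r=6: min(5,6)*6=30 best=30 *, l++
l=1 r=6: min(7,6)*5=30 best=30, r--
l=1 r=5: min(7,10)*4=28 best=30, l++
l=2 r=5: min(7,10)*3=21 best=30, l++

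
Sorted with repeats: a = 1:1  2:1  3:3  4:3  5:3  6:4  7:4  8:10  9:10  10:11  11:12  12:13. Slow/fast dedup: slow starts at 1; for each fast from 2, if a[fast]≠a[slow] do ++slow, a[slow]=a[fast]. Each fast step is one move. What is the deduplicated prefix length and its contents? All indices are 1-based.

length 7; prefix = [1, 3, 4, 10, 11, 12, 13]

(s=1,f=2) a[fast]=1=a[slow] dup → fast++
(s=1,f=3) a[fast]=3≠a[slow]=1 write a[2]=3 → slow++,fast++
(s=2,f=4) a[fast]=3=a[slow] dup → fast++
(s=2,f=5) a[fast]=3=a[slow] dup → fast++
(s=2,f=6) a[fast]=4≠a[slow]=3 write a[3]=4 → slow++,fast++
(s=3,f=7) a[fast]=4=a[slow] dup → fast++
(s=3,f=8) a[fast]=10≠a[slow]=4 write a[4]=10 → slow++,fast++
(s=4,f=9) a[fast]=10=a[slow] dup → fast++
(s=4,f=10) a[fast]=11≠a[slow]=10 write a[5]=11 → slow++,fast++
(s=5,f=11) a[fast]=12≠a[slow]=11 write a[6]=12 → slow++,fast++
(s=6,f=12) a[fast]=13≠a[slow]=12 write a[7]=13 → slow++,fast++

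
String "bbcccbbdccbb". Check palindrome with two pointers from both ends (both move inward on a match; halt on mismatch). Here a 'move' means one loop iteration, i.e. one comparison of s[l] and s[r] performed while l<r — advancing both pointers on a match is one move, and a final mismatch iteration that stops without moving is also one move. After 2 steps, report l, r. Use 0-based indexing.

l=2, r=9

[0,11] 'b'=='b' → l++,r--
[1,10] 'b'=='b' → l++,r--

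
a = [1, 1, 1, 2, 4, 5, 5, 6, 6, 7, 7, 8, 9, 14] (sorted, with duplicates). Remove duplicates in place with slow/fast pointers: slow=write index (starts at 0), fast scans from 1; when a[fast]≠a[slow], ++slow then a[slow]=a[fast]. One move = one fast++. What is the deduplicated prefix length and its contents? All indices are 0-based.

length 9; prefix = [1, 2, 4, 5, 6, 7, 8, 9, 14]

slow=0 fast=1: a[fast]=1=a[slow] dup, fast++
slow=0 fast=2: a[fast]=1=a[slow] dup, fast++
slow=0 fast=3: a[fast]=2≠a[slow]=1 write a[1]=2, slow++,fast++
slow=1 fast=4: a[fast]=4≠a[slow]=2 write a[2]=4, slow++,fast++
slow=2 fast=5: a[fast]=5≠a[slow]=4 write a[3]=5, slow++,fast++
slow=3 fast=6: a[fast]=5=a[slow] dup, fast++
slow=3 fast=7: a[fast]=6≠a[slow]=5 write a[4]=6, slow++,fast++
slow=4 fast=8: a[fast]=6=a[slow] dup, fast++
slow=4 fast=9: a[fast]=7≠a[slow]=6 write a[5]=7, slow++,fast++
slow=5 fast=10: a[fast]=7=a[slow] dup, fast++
slow=5 fast=11: a[fast]=8≠a[slow]=7 write a[6]=8, slow++,fast++
slow=6 fast=12: a[fast]=9≠a[slow]=8 write a[7]=9, slow++,fast++
slow=7 fast=13: a[fast]=14≠a[slow]=9 write a[8]=14, slow++,fast++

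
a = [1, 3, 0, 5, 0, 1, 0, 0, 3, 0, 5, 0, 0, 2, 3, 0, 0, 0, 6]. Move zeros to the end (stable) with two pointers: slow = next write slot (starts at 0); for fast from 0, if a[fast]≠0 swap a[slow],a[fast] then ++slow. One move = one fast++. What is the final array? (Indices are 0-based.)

[1, 3, 5, 1, 3, 5, 2, 3, 6, 0, 0, 0, 0, 0, 0, 0, 0, 0, 0]

(s=0,f=0) a[fast]=1≠0 swap→a[0]=1 → slow++,fast++
(s=1,f=1) a[fast]=3≠0 swap→a[1]=3 → slow++,fast++
(s=2,f=2) a[fast]=0 → fast++
(s=2,f=3) a[fast]=5≠0 swap→a[2]=5 → slow++,fast++
(s=3,f=4) a[fast]=0 → fast++
(s=3,f=5) a[fast]=1≠0 swap→a[3]=1 → slow++,fast++
(s=4,f=6) a[fast]=0 → fast++
(s=4,f=7) a[fast]=0 → fast++
(s=4,f=8) a[fast]=3≠0 swap→a[4]=3 → slow++,fast++
(s=5,f=9) a[fast]=0 → fast++
(s=5,f=10) a[fast]=5≠0 swap→a[5]=5 → slow++,fast++
(s=6,f=11) a[fast]=0 → fast++
(s=6,f=12) a[fast]=0 → fast++
(s=6,f=13) a[fast]=2≠0 swap→a[6]=2 → slow++,fast++
(s=7,f=14) a[fast]=3≠0 swap→a[7]=3 → slow++,fast++
(s=8,f=15) a[fast]=0 → fast++
(s=8,f=16) a[fast]=0 → fast++
(s=8,f=17) a[fast]=0 → fast++
(s=8,f=18) a[fast]=6≠0 swap→a[8]=6 → slow++,fast++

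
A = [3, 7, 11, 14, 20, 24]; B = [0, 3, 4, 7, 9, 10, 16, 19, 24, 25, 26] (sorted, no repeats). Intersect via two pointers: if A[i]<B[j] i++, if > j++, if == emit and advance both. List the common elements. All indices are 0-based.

[i=0,j=0] 3>0 → j++
[i=0,j=1] 3==3 emit → i++,j++
[i=1,j=2] 7>4 → j++
[i=1,j=3] 7==7 emit → i++,j++
[i=2,j=4] 11>9 → j++
[i=2,j=5] 11>10 → j++
[i=2,j=6] 11<16 → i++
[i=3,j=6] 14<16 → i++
[i=4,j=6] 20>16 → j++
[i=4,j=7] 20>19 → j++
[i=4,j=8] 20<24 → i++
[i=5,j=8] 24==24 emit → i++,j++

intersection = [3, 7, 24]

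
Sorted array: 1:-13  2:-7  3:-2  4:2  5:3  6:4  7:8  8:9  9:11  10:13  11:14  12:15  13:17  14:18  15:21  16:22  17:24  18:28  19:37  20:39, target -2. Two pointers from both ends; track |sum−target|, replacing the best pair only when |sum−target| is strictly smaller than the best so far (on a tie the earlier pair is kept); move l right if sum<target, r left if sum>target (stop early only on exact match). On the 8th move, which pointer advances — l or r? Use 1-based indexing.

r

l=1 r=20: -13+39=26 d=28 *, r--
l=1 r=19: -13+37=24 d=26 *, r--
l=1 r=18: -13+28=15 d=17 *, r--
l=1 r=17: -13+24=11 d=13 *, r--
l=1 r=16: -13+22=9 d=11 *, r--
l=1 r=15: -13+21=8 d=10 *, r--
l=1 r=14: -13+18=5 d=7 *, r--
l=1 r=13: -13+17=4 d=6 *, r--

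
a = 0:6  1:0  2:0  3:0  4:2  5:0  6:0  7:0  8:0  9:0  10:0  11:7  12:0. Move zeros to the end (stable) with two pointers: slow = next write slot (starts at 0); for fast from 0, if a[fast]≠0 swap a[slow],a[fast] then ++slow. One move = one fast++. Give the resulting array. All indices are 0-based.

[6, 2, 7, 0, 0, 0, 0, 0, 0, 0, 0, 0, 0]

slow=0 fast=0: a[fast]=6≠0 swap→a[0]=6, slow++,fast++
slow=1 fast=1: a[fast]=0, fast++
slow=1 fast=2: a[fast]=0, fast++
slow=1 fast=3: a[fast]=0, fast++
slow=1 fast=4: a[fast]=2≠0 swap→a[1]=2, slow++,fast++
slow=2 fast=5: a[fast]=0, fast++
slow=2 fast=6: a[fast]=0, fast++
slow=2 fast=7: a[fast]=0, fast++
slow=2 fast=8: a[fast]=0, fast++
slow=2 fast=9: a[fast]=0, fast++
slow=2 fast=10: a[fast]=0, fast++
slow=2 fast=11: a[fast]=7≠0 swap→a[2]=7, slow++,fast++
slow=3 fast=12: a[fast]=0, fast++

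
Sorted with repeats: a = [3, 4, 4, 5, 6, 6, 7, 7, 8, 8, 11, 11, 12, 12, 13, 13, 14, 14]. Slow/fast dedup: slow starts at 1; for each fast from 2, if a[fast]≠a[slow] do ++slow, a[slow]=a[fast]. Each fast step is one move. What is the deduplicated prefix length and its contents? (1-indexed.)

length 10; prefix = [3, 4, 5, 6, 7, 8, 11, 12, 13, 14]

(s=1,f=2) a[fast]=4≠a[slow]=3 write a[2]=4 → slow++,fast++
(s=2,f=3) a[fast]=4=a[slow] dup → fast++
(s=2,f=4) a[fast]=5≠a[slow]=4 write a[3]=5 → slow++,fast++
(s=3,f=5) a[fast]=6≠a[slow]=5 write a[4]=6 → slow++,fast++
(s=4,f=6) a[fast]=6=a[slow] dup → fast++
(s=4,f=7) a[fast]=7≠a[slow]=6 write a[5]=7 → slow++,fast++
(s=5,f=8) a[fast]=7=a[slow] dup → fast++
(s=5,f=9) a[fast]=8≠a[slow]=7 write a[6]=8 → slow++,fast++
(s=6,f=10) a[fast]=8=a[slow] dup → fast++
(s=6,f=11) a[fast]=11≠a[slow]=8 write a[7]=11 → slow++,fast++
(s=7,f=12) a[fast]=11=a[slow] dup → fast++
(s=7,f=13) a[fast]=12≠a[slow]=11 write a[8]=12 → slow++,fast++
(s=8,f=14) a[fast]=12=a[slow] dup → fast++
(s=8,f=15) a[fast]=13≠a[slow]=12 write a[9]=13 → slow++,fast++
(s=9,f=16) a[fast]=13=a[slow] dup → fast++
(s=9,f=17) a[fast]=14≠a[slow]=13 write a[10]=14 → slow++,fast++
(s=10,f=18) a[fast]=14=a[slow] dup → fast++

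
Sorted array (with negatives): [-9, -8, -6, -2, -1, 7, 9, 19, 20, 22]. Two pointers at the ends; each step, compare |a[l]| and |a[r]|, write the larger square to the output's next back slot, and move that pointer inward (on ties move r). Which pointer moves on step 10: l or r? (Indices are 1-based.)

r

l=1 r=10: |-9|<=|22| out[10]=484, r--
l=1 r=9: |-9|<=|20| out[9]=400, r--
l=1 r=8: |-9|<=|19| out[8]=361, r--
l=1 r=7: |-9|<=|9| out[7]=81, r--
l=1 r=6: |-9|>|7| out[6]=81, l++
l=2 r=6: |-8|>|7| out[5]=64, l++
l=3 r=6: |-6|<=|7| out[4]=49, r--
l=3 r=5: |-6|>|-1| out[3]=36, l++
l=4 r=5: |-2|>|-1| out[2]=4, l++
l=5 r=5: |-1|<=|-1| out[1]=1, r--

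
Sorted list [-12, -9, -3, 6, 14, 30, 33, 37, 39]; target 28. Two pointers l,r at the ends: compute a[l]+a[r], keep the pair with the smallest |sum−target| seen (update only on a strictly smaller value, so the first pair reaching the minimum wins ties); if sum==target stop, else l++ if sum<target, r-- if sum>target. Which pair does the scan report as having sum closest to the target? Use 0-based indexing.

pair (-9, 37) with sum 28 (|Δ|=0)

[0,8] -12+39=27 d=1 * → l++
[1,8] -9+39=30 d=2 → r--
[1,7] -9+37=28 d=0 * → stop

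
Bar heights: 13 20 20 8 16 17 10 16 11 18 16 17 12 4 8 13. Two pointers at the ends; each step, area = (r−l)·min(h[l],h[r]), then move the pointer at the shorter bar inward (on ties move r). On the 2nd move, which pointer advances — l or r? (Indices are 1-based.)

r

[1,16] min(13,13)*15=195 best=195 * → r--
[1,15] min(13,8)*14=112 best=195 → r--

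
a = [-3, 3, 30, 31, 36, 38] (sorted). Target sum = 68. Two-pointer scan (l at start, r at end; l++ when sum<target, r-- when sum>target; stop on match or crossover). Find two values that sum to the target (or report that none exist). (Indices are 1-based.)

(30, 38)

[1,6] -3+38=35 <68 → l++
[2,6] 3+38=41 <68 → l++
[3,6] 30+38=68 → found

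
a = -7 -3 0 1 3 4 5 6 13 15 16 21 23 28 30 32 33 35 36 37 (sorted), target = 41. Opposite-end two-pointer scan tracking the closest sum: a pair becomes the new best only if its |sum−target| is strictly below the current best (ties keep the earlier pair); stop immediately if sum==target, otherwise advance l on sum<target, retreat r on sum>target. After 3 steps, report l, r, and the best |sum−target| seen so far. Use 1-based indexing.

[1,20] -7+37=30 d=11 * → l++
[2,20] -3+37=34 d=7 * → l++
[3,20] 0+37=37 d=4 * → l++

l=4, r=20, best |Δ|=4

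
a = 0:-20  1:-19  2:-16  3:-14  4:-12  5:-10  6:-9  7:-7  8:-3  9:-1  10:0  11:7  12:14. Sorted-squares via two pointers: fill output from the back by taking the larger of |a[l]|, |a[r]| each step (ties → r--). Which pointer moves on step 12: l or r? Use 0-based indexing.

l

l=0 r=12: |-20|>|14| out[12]=400, l++
l=1 r=12: |-19|>|14| out[11]=361, l++
l=2 r=12: |-16|>|14| out[10]=256, l++
l=3 r=12: |-14|<=|14| out[9]=196, r--
l=3 r=11: |-14|>|7| out[8]=196, l++
l=4 r=11: |-12|>|7| out[7]=144, l++
l=5 r=11: |-10|>|7| out[6]=100, l++
l=6 r=11: |-9|>|7| out[5]=81, l++
l=7 r=11: |-7|<=|7| out[4]=49, r--
l=7 r=10: |-7|>|0| out[3]=49, l++
l=8 r=10: |-3|>|0| out[2]=9, l++
l=9 r=10: |-1|>|0| out[1]=1, l++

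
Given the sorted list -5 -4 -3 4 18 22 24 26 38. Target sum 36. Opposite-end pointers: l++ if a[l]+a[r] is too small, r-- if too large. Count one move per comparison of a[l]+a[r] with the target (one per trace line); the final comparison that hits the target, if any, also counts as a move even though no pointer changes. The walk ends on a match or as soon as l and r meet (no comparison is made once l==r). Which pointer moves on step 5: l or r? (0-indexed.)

l

[0,8] -5+38=33 <36 → l++
[1,8] -4+38=34 <36 → l++
[2,8] -3+38=35 <36 → l++
[3,8] 4+38=42 >36 → r--
[3,7] 4+26=30 <36 → l++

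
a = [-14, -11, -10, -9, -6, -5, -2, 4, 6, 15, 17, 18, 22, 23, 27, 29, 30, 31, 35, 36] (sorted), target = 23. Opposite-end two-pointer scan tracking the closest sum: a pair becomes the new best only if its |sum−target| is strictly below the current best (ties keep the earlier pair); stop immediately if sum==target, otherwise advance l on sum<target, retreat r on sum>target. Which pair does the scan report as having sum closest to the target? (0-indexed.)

[0,19] -14+36=22 d=1 * → l++
[1,19] -11+36=25 d=2 → r--
[1,18] -11+35=24 d=1 → r--
[1,17] -11+31=20 d=3 → l++
[2,17] -10+31=21 d=2 → l++
[3,17] -9+31=22 d=1 → l++
[4,17] -6+31=25 d=2 → r--
[4,16] -6+30=24 d=1 → r--
[4,15] -6+29=23 d=0 * → stop

pair (-6, 29) with sum 23 (|Δ|=0)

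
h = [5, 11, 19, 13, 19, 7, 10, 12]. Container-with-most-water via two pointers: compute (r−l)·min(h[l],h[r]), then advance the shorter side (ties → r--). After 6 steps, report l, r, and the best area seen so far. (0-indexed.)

l=2, r=3, best area=66

[0,7] min(5,12)*7=35 best=35 * → l++
[1,7] min(11,12)*6=66 best=66 * → l++
[2,7] min(19,12)*5=60 best=66 → r--
[2,6] min(19,10)*4=40 best=66 → r--
[2,5] min(19,7)*3=21 best=66 → r--
[2,4] min(19,19)*2=38 best=66 → r--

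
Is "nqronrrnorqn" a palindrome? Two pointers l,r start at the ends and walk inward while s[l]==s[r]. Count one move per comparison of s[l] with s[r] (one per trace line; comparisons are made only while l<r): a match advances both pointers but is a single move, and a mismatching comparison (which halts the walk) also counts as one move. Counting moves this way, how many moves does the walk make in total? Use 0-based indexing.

l=0 r=11: 'n'=='n', l++,r--
l=1 r=10: 'q'=='q', l++,r--
l=2 r=9: 'r'=='r', l++,r--
l=3 r=8: 'o'=='o', l++,r--
l=4 r=7: 'n'=='n', l++,r--
l=5 r=6: 'r'=='r', l++,r--

6 moves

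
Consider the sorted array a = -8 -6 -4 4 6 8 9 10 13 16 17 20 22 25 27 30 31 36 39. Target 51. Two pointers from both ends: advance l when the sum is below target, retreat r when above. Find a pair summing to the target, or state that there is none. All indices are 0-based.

(20, 31)

[0,18] -8+39=31 <51 → l++
[1,18] -6+39=33 <51 → l++
[2,18] -4+39=35 <51 → l++
[3,18] 4+39=43 <51 → l++
[4,18] 6+39=45 <51 → l++
[5,18] 8+39=47 <51 → l++
[6,18] 9+39=48 <51 → l++
[7,18] 10+39=49 <51 → l++
[8,18] 13+39=52 >51 → r--
[8,17] 13+36=49 <51 → l++
[9,17] 16+36=52 >51 → r--
[9,16] 16+31=47 <51 → l++
[10,16] 17+31=48 <51 → l++
[11,16] 20+31=51 → found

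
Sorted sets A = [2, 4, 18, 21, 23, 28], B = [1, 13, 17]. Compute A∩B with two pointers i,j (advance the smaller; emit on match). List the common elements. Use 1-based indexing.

[i=1,j=1] 2>1 → j++
[i=1,j=2] 2<13 → i++
[i=2,j=2] 4<13 → i++
[i=3,j=2] 18>13 → j++
[i=3,j=3] 18>17 → j++

intersection = []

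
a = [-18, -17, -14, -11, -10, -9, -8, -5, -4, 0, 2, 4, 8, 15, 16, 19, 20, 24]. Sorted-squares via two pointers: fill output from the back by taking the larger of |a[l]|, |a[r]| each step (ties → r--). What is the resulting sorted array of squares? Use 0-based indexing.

[0, 4, 16, 16, 25, 64, 64, 81, 100, 121, 196, 225, 256, 289, 324, 361, 400, 576]

l=0 r=17: |-18|<=|24| out[17]=576, r--
l=0 r=16: |-18|<=|20| out[16]=400, r--
l=0 r=15: |-18|<=|19| out[15]=361, r--
l=0 r=14: |-18|>|16| out[14]=324, l++
l=1 r=14: |-17|>|16| out[13]=289, l++
l=2 r=14: |-14|<=|16| out[12]=256, r--
l=2 r=13: |-14|<=|15| out[11]=225, r--
l=2 r=12: |-14|>|8| out[10]=196, l++
l=3 r=12: |-11|>|8| out[9]=121, l++
l=4 r=12: |-10|>|8| out[8]=100, l++
l=5 r=12: |-9|>|8| out[7]=81, l++
l=6 r=12: |-8|<=|8| out[6]=64, r--
l=6 r=11: |-8|>|4| out[5]=64, l++
l=7 r=11: |-5|>|4| out[4]=25, l++
l=8 r=11: |-4|<=|4| out[3]=16, r--
l=8 r=10: |-4|>|2| out[2]=16, l++
l=9 r=10: |0|<=|2| out[1]=4, r--
l=9 r=9: |0|<=|0| out[0]=0, r--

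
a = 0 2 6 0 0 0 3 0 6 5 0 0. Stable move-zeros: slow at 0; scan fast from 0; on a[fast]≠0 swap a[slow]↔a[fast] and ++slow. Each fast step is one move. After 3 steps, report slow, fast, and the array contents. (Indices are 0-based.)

slow=2, fast=3, a=[2, 6, 0, 0, 0, 0, 3, 0, 6, 5, 0, 0]

slow=0 fast=0: a[fast]=0, fast++
slow=0 fast=1: a[fast]=2≠0 swap→a[0]=2, slow++,fast++
slow=1 fast=2: a[fast]=6≠0 swap→a[1]=6, slow++,fast++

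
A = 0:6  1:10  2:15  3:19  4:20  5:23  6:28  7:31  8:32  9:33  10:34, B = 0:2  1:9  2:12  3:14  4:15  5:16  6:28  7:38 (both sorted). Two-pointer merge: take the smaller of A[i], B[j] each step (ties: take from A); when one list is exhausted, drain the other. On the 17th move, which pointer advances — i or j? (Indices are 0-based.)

i

i=0 j=0: A[i]=6>B[j]=2 take 2, j++
i=0 j=1: A[i]=6<=B[j]=9 take 6, i++
i=1 j=1: A[i]=10>B[j]=9 take 9, j++
i=1 j=2: A[i]=10<=B[j]=12 take 10, i++
i=2 j=2: A[i]=15>B[j]=12 take 12, j++
i=2 j=3: A[i]=15>B[j]=14 take 14, j++
i=2 j=4: A[i]=15<=B[j]=15 take 15, i++
i=3 j=4: A[i]=19>B[j]=15 take 15, j++
i=3 j=5: A[i]=19>B[j]=16 take 16, j++
i=3 j=6: A[i]=19<=B[j]=28 take 19, i++
i=4 j=6: A[i]=20<=B[j]=28 take 20, i++
i=5 j=6: A[i]=23<=B[j]=28 take 23, i++
i=6 j=6: A[i]=28<=B[j]=28 take 28, i++
i=7 j=6: A[i]=31>B[j]=28 take 28, j++
i=7 j=7: A[i]=31<=B[j]=38 take 31, i++
i=8 j=7: A[i]=32<=B[j]=38 take 32, i++
i=9 j=7: A[i]=33<=B[j]=38 take 33, i++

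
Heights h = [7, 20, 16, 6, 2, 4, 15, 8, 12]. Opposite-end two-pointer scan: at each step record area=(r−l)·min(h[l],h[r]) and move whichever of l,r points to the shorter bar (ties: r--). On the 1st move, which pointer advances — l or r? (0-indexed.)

l

[0,8] min(7,12)*8=56 best=56 * → l++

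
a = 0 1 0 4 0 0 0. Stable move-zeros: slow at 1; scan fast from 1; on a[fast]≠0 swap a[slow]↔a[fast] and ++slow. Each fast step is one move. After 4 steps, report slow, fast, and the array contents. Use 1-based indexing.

slow=3, fast=5, a=[1, 4, 0, 0, 0, 0, 0]

(s=1,f=1) a[fast]=0 → fast++
(s=1,f=2) a[fast]=1≠0 swap→a[1]=1 → slow++,fast++
(s=2,f=3) a[fast]=0 → fast++
(s=2,f=4) a[fast]=4≠0 swap→a[2]=4 → slow++,fast++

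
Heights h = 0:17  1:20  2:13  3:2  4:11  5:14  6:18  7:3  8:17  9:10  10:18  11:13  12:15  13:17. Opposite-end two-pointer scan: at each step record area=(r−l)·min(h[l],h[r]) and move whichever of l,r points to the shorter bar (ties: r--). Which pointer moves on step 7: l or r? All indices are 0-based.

r

[0,13] min(17,17)*13=221 best=221 * → r--
[0,12] min(17,15)*12=180 best=221 → r--
[0,11] min(17,13)*11=143 best=221 → r--
[0,10] min(17,18)*10=170 best=221 → l++
[1,10] min(20,18)*9=162 best=221 → r--
[1,9] min(20,10)*8=80 best=221 → r--
[1,8] min(20,17)*7=119 best=221 → r--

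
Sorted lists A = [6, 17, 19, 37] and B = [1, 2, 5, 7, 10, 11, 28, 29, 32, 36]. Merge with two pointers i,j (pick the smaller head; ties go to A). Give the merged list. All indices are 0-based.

[1, 2, 5, 6, 7, 10, 11, 17, 19, 28, 29, 32, 36, 37]

i=0 j=0: A[i]=6>B[j]=1 take 1, j++
i=0 j=1: A[i]=6>B[j]=2 take 2, j++
i=0 j=2: A[i]=6>B[j]=5 take 5, j++
i=0 j=3: A[i]=6<=B[j]=7 take 6, i++
i=1 j=3: A[i]=17>B[j]=7 take 7, j++
i=1 j=4: A[i]=17>B[j]=10 take 10, j++
i=1 j=5: A[i]=17>B[j]=11 take 11, j++
i=1 j=6: A[i]=17<=B[j]=28 take 17, i++
i=2 j=6: A[i]=19<=B[j]=28 take 19, i++
i=3 j=6: A[i]=37>B[j]=28 take 28, j++
i=3 j=7: A[i]=37>B[j]=29 take 29, j++
i=3 j=8: A[i]=37>B[j]=32 take 32, j++
i=3 j=9: A[i]=37>B[j]=36 take 36, j++
i=3 j=10: B done, take A[i]=37, i++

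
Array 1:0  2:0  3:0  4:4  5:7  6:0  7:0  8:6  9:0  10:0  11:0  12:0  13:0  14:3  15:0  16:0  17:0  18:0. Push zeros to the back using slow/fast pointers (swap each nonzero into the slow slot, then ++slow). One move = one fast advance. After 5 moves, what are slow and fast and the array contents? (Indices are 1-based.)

(s=1,f=1) a[fast]=0 → fast++
(s=1,f=2) a[fast]=0 → fast++
(s=1,f=3) a[fast]=0 → fast++
(s=1,f=4) a[fast]=4≠0 swap→a[1]=4 → slow++,fast++
(s=2,f=5) a[fast]=7≠0 swap→a[2]=7 → slow++,fast++

slow=3, fast=6, a=[4, 7, 0, 0, 0, 0, 0, 6, 0, 0, 0, 0, 0, 3, 0, 0, 0, 0]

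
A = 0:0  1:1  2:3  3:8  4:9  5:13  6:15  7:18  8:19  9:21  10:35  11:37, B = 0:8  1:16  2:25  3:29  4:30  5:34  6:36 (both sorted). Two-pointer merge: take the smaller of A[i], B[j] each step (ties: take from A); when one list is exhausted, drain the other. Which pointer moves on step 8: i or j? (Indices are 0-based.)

i

i=0 j=0: A[i]=0<=B[j]=8 take 0, i++
i=1 j=0: A[i]=1<=B[j]=8 take 1, i++
i=2 j=0: A[i]=3<=B[j]=8 take 3, i++
i=3 j=0: A[i]=8<=B[j]=8 take 8, i++
i=4 j=0: A[i]=9>B[j]=8 take 8, j++
i=4 j=1: A[i]=9<=B[j]=16 take 9, i++
i=5 j=1: A[i]=13<=B[j]=16 take 13, i++
i=6 j=1: A[i]=15<=B[j]=16 take 15, i++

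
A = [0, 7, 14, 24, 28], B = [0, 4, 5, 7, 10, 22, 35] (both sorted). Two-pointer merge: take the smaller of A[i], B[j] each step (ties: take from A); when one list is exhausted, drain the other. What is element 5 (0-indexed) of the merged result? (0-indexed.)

[i=0,j=0] A[i]=0<=B[j]=0 take 0 → i++
[i=1,j=0] A[i]=7>B[j]=0 take 0 → j++
[i=1,j=1] A[i]=7>B[j]=4 take 4 → j++
[i=1,j=2] A[i]=7>B[j]=5 take 5 → j++
[i=1,j=3] A[i]=7<=B[j]=7 take 7 → i++
[i=2,j=3] A[i]=14>B[j]=7 take 7 → j++
[i=2,j=4] A[i]=14>B[j]=10 take 10 → j++
[i=2,j=5] A[i]=14<=B[j]=22 take 14 → i++
[i=3,j=5] A[i]=24>B[j]=22 take 22 → j++
[i=3,j=6] A[i]=24<=B[j]=35 take 24 → i++
[i=4,j=6] A[i]=28<=B[j]=35 take 28 → i++
[i=5,j=6] A done, take B[j]=35 → j++

merged[5] = 7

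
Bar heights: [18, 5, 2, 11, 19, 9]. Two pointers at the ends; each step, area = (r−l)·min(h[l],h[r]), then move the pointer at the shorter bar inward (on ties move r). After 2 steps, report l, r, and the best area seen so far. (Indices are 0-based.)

l=1, r=4, best area=72

[0,5] min(18,9)*5=45 best=45 * → r--
[0,4] min(18,19)*4=72 best=72 * → l++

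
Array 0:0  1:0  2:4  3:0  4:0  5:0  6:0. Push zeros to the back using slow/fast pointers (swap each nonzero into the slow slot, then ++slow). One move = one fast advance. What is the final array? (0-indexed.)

[4, 0, 0, 0, 0, 0, 0]

slow=0 fast=0: a[fast]=0, fast++
slow=0 fast=1: a[fast]=0, fast++
slow=0 fast=2: a[fast]=4≠0 swap→a[0]=4, slow++,fast++
slow=1 fast=3: a[fast]=0, fast++
slow=1 fast=4: a[fast]=0, fast++
slow=1 fast=5: a[fast]=0, fast++
slow=1 fast=6: a[fast]=0, fast++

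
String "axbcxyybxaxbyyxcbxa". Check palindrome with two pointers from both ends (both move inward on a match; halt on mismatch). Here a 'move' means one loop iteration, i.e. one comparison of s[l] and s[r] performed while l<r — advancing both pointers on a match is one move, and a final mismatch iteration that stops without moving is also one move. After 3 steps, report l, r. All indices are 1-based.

[1,19] 'a'=='a' → l++,r--
[2,18] 'x'=='x' → l++,r--
[3,17] 'b'=='b' → l++,r--

l=4, r=16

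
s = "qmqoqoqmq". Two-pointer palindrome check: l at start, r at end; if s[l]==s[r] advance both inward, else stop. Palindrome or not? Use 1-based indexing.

palindrome

l=1 r=9: 'q'=='q', l++,r--
l=2 r=8: 'm'=='m', l++,r--
l=3 r=7: 'q'=='q', l++,r--
l=4 r=6: 'o'=='o', l++,r--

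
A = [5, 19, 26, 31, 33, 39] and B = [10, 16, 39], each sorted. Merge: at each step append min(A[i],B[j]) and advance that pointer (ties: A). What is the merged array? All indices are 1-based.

[i=1,j=1] A[i]=5<=B[j]=10 take 5 → i++
[i=2,j=1] A[i]=19>B[j]=10 take 10 → j++
[i=2,j=2] A[i]=19>B[j]=16 take 16 → j++
[i=2,j=3] A[i]=19<=B[j]=39 take 19 → i++
[i=3,j=3] A[i]=26<=B[j]=39 take 26 → i++
[i=4,j=3] A[i]=31<=B[j]=39 take 31 → i++
[i=5,j=3] A[i]=33<=B[j]=39 take 33 → i++
[i=6,j=3] A[i]=39<=B[j]=39 take 39 → i++
[i=7,j=3] A done, take B[j]=39 → j++

[5, 10, 16, 19, 26, 31, 33, 39, 39]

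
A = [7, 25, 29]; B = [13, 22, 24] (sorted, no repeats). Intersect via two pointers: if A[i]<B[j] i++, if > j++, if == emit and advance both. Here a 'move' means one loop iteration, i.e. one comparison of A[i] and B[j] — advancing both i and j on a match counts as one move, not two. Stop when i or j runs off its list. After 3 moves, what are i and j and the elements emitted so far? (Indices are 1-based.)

[i=1,j=1] 7<13 → i++
[i=2,j=1] 25>13 → j++
[i=2,j=2] 25>22 → j++

i=2, j=3, emitted=[]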